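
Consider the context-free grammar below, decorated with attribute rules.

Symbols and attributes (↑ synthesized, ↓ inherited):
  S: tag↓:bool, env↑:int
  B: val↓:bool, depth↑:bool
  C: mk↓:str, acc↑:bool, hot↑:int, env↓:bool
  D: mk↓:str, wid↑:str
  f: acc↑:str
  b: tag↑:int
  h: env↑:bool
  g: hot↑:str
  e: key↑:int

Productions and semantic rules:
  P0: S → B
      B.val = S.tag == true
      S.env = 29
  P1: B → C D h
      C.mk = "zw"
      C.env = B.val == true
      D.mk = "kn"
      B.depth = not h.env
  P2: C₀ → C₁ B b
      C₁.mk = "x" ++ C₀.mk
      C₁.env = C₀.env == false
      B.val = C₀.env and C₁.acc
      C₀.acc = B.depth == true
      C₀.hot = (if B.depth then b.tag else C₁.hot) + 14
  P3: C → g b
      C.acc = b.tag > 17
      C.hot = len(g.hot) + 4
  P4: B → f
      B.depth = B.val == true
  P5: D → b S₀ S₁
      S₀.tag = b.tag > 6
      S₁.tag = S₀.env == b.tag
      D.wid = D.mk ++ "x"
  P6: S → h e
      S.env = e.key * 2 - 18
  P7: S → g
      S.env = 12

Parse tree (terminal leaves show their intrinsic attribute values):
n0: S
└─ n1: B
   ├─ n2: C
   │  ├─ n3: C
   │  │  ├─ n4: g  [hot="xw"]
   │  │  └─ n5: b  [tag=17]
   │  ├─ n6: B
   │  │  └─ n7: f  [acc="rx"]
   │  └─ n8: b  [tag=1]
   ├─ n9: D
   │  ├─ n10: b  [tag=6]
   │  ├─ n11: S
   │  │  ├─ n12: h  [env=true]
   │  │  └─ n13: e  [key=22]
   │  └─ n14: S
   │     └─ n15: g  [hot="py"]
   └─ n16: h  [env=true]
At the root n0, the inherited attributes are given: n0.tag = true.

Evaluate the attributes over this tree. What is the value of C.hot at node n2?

20

1. n0.tag = true  [given at root]
2. n1.val = true  [S.tag == true]
3. n2.mk = "zw"  ["zw"]
4. n2.env = true  [B.val == true]
5. n3.mk = "xzw"  ["x" ++ C₀.mk]
6. n3.env = false  [C₀.env == false]
7. n4.hot = "xw"  [terminal]
8. n5.tag = 17  [terminal]
9. n3.acc = false  [b.tag > 17]
10. n3.hot = 6  [len(g.hot) + 4]
11. n6.val = false  [C₀.env and C₁.acc]
12. n7.acc = "rx"  [terminal]
13. n6.depth = false  [B.val == true]
14. n8.tag = 1  [terminal]
15. n2.acc = false  [B.depth == true]
16. n2.hot = 20  [(if B.depth then b.tag else C₁.hot) + 14]
17. n9.mk = "kn"  ["kn"]
18. n10.tag = 6  [terminal]
19. n11.tag = false  [b.tag > 6]
20. n12.env = true  [terminal]
21. n13.key = 22  [terminal]
22. n11.env = 26  [e.key * 2 - 18]
23. n14.tag = false  [S₀.env == b.tag]
24. n15.hot = "py"  [terminal]
25. n14.env = 12  [12]
26. n9.wid = "knx"  [D.mk ++ "x"]
27. n16.env = true  [terminal]
28. n1.depth = false  [not h.env]
29. n0.env = 29  [29]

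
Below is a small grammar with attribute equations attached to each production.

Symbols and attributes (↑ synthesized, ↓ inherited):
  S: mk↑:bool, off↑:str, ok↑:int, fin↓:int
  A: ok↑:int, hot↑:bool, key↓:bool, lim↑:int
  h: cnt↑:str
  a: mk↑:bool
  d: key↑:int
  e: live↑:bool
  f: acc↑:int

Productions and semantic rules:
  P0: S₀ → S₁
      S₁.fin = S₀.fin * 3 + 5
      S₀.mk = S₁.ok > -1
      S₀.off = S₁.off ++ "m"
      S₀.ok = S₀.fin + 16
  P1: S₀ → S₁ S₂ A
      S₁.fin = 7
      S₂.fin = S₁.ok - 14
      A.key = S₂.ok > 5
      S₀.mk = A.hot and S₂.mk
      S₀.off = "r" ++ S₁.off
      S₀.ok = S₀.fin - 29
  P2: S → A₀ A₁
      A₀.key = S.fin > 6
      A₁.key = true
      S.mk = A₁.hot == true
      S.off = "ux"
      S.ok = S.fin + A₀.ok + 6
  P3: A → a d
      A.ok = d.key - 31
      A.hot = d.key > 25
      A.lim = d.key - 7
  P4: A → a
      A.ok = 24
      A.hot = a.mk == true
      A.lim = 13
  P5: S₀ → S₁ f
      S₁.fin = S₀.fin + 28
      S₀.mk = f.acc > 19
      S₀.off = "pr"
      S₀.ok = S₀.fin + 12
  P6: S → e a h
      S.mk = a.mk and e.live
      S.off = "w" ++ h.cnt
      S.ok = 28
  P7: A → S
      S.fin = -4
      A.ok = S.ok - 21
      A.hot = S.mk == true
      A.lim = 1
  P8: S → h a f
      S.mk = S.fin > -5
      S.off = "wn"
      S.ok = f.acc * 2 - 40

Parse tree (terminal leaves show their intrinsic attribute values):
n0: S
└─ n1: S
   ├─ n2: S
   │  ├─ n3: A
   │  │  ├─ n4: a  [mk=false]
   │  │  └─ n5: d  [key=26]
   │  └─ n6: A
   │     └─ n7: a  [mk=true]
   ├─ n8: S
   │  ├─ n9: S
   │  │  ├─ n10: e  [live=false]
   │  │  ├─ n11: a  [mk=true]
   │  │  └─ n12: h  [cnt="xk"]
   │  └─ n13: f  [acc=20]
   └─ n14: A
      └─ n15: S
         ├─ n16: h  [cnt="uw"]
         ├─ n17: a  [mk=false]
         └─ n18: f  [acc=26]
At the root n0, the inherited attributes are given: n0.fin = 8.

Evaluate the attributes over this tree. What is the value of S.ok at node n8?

6

1. n0.fin = 8  [given at root]
2. n1.fin = 29  [S₀.fin * 3 + 5]
3. n2.fin = 7  [7]
4. n3.key = true  [S.fin > 6]
5. n4.mk = false  [terminal]
6. n5.key = 26  [terminal]
7. n3.ok = -5  [d.key - 31]
8. n3.hot = true  [d.key > 25]
9. n3.lim = 19  [d.key - 7]
10. n6.key = true  [true]
11. n7.mk = true  [terminal]
12. n6.ok = 24  [24]
13. n6.hot = true  [a.mk == true]
14. n6.lim = 13  [13]
15. n2.mk = true  [A₁.hot == true]
16. n2.off = "ux"  ["ux"]
17. n2.ok = 8  [S.fin + A₀.ok + 6]
18. n8.fin = -6  [S₁.ok - 14]
19. n9.fin = 22  [S₀.fin + 28]
20. n10.live = false  [terminal]
21. n11.mk = true  [terminal]
22. n12.cnt = "xk"  [terminal]
23. n9.mk = false  [a.mk and e.live]
24. n9.off = "wxk"  ["w" ++ h.cnt]
25. n9.ok = 28  [28]
26. n13.acc = 20  [terminal]
27. n8.mk = true  [f.acc > 19]
28. n8.off = "pr"  ["pr"]
29. n8.ok = 6  [S₀.fin + 12]
30. n14.key = true  [S₂.ok > 5]
31. n15.fin = -4  [-4]
32. n16.cnt = "uw"  [terminal]
33. n17.mk = false  [terminal]
34. n18.acc = 26  [terminal]
35. n15.mk = true  [S.fin > -5]
36. n15.off = "wn"  ["wn"]
37. n15.ok = 12  [f.acc * 2 - 40]
38. n14.ok = -9  [S.ok - 21]
39. n14.hot = true  [S.mk == true]
40. n14.lim = 1  [1]
41. n1.mk = true  [A.hot and S₂.mk]
42. n1.off = "rux"  ["r" ++ S₁.off]
43. n1.ok = 0  [S₀.fin - 29]
44. n0.mk = true  [S₁.ok > -1]
45. n0.off = "ruxm"  [S₁.off ++ "m"]
46. n0.ok = 24  [S₀.fin + 16]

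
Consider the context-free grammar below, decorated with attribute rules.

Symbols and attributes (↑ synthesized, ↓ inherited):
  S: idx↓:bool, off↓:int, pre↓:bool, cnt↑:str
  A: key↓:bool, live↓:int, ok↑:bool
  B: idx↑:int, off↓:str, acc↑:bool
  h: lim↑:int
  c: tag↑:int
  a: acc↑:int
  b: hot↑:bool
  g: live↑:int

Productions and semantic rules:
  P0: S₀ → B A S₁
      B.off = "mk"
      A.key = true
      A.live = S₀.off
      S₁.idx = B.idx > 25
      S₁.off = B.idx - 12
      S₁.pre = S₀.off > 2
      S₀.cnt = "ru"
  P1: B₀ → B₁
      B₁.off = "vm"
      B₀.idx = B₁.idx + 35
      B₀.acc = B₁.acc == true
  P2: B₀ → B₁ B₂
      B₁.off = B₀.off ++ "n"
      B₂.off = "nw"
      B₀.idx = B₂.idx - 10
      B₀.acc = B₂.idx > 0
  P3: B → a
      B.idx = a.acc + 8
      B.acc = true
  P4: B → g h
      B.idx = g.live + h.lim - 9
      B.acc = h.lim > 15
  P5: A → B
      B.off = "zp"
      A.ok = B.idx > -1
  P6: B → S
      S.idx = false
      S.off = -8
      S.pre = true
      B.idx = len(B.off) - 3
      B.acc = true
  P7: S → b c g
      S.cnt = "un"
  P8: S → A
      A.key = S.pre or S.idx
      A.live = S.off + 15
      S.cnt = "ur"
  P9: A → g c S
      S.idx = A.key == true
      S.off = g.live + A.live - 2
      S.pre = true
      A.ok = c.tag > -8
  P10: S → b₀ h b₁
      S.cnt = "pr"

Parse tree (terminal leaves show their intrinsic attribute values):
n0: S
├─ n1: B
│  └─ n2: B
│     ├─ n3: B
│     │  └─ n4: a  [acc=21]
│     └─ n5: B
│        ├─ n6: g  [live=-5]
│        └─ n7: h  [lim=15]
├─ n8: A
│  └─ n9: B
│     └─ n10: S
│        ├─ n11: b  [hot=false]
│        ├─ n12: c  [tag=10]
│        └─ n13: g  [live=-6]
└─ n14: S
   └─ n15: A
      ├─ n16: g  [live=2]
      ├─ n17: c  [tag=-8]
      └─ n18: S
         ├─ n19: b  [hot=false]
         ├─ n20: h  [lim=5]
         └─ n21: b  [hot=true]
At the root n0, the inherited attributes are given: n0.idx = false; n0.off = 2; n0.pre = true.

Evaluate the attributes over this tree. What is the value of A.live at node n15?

1. n0.idx = false  [given at root]
2. n0.off = 2  [given at root]
3. n0.pre = true  [given at root]
4. n1.off = "mk"  ["mk"]
5. n2.off = "vm"  ["vm"]
6. n3.off = "vmn"  [B₀.off ++ "n"]
7. n4.acc = 21  [terminal]
8. n3.idx = 29  [a.acc + 8]
9. n3.acc = true  [true]
10. n5.off = "nw"  ["nw"]
11. n6.live = -5  [terminal]
12. n7.lim = 15  [terminal]
13. n5.idx = 1  [g.live + h.lim - 9]
14. n5.acc = false  [h.lim > 15]
15. n2.idx = -9  [B₂.idx - 10]
16. n2.acc = true  [B₂.idx > 0]
17. n1.idx = 26  [B₁.idx + 35]
18. n1.acc = true  [B₁.acc == true]
19. n8.key = true  [true]
20. n8.live = 2  [S₀.off]
21. n9.off = "zp"  ["zp"]
22. n10.idx = false  [false]
23. n10.off = -8  [-8]
24. n10.pre = true  [true]
25. n11.hot = false  [terminal]
26. n12.tag = 10  [terminal]
27. n13.live = -6  [terminal]
28. n10.cnt = "un"  ["un"]
29. n9.idx = -1  [len(B.off) - 3]
30. n9.acc = true  [true]
31. n8.ok = false  [B.idx > -1]
32. n14.idx = true  [B.idx > 25]
33. n14.off = 14  [B.idx - 12]
34. n14.pre = false  [S₀.off > 2]
35. n15.key = true  [S.pre or S.idx]
36. n15.live = 29  [S.off + 15]
37. n16.live = 2  [terminal]
38. n17.tag = -8  [terminal]
39. n18.idx = true  [A.key == true]
40. n18.off = 29  [g.live + A.live - 2]
41. n18.pre = true  [true]
42. n19.hot = false  [terminal]
43. n20.lim = 5  [terminal]
44. n21.hot = true  [terminal]
45. n18.cnt = "pr"  ["pr"]
46. n15.ok = false  [c.tag > -8]
47. n14.cnt = "ur"  ["ur"]
48. n0.cnt = "ru"  ["ru"]

29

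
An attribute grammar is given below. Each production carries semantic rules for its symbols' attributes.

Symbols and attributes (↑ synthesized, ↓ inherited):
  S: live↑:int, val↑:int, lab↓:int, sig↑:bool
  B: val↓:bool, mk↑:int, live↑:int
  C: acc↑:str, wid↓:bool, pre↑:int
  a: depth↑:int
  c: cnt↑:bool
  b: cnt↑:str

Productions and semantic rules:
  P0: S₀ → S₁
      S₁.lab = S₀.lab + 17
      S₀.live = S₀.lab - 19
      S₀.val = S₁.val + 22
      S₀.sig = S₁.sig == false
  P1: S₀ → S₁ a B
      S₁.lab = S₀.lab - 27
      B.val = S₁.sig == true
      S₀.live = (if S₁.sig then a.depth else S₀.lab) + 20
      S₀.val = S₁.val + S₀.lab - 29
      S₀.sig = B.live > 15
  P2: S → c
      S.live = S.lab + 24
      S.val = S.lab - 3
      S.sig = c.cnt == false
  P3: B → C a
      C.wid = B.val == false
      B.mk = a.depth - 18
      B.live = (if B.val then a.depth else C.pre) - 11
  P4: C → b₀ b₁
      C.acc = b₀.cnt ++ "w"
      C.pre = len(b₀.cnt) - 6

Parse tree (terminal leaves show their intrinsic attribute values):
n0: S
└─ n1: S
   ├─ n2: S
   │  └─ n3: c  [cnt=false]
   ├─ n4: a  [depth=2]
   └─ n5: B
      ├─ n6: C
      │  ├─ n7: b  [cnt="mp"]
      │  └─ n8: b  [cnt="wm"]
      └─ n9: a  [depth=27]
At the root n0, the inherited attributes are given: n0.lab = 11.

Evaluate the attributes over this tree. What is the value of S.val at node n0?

1. n0.lab = 11  [given at root]
2. n1.lab = 28  [S₀.lab + 17]
3. n2.lab = 1  [S₀.lab - 27]
4. n3.cnt = false  [terminal]
5. n2.live = 25  [S.lab + 24]
6. n2.val = -2  [S.lab - 3]
7. n2.sig = true  [c.cnt == false]
8. n4.depth = 2  [terminal]
9. n5.val = true  [S₁.sig == true]
10. n6.wid = false  [B.val == false]
11. n7.cnt = "mp"  [terminal]
12. n8.cnt = "wm"  [terminal]
13. n6.acc = "mpw"  [b₀.cnt ++ "w"]
14. n6.pre = -4  [len(b₀.cnt) - 6]
15. n9.depth = 27  [terminal]
16. n5.mk = 9  [a.depth - 18]
17. n5.live = 16  [(if B.val then a.depth else C.pre) - 11]
18. n1.live = 22  [(if S₁.sig then a.depth else S₀.lab) + 20]
19. n1.val = -3  [S₁.val + S₀.lab - 29]
20. n1.sig = true  [B.live > 15]
21. n0.live = -8  [S₀.lab - 19]
22. n0.val = 19  [S₁.val + 22]
23. n0.sig = false  [S₁.sig == false]

19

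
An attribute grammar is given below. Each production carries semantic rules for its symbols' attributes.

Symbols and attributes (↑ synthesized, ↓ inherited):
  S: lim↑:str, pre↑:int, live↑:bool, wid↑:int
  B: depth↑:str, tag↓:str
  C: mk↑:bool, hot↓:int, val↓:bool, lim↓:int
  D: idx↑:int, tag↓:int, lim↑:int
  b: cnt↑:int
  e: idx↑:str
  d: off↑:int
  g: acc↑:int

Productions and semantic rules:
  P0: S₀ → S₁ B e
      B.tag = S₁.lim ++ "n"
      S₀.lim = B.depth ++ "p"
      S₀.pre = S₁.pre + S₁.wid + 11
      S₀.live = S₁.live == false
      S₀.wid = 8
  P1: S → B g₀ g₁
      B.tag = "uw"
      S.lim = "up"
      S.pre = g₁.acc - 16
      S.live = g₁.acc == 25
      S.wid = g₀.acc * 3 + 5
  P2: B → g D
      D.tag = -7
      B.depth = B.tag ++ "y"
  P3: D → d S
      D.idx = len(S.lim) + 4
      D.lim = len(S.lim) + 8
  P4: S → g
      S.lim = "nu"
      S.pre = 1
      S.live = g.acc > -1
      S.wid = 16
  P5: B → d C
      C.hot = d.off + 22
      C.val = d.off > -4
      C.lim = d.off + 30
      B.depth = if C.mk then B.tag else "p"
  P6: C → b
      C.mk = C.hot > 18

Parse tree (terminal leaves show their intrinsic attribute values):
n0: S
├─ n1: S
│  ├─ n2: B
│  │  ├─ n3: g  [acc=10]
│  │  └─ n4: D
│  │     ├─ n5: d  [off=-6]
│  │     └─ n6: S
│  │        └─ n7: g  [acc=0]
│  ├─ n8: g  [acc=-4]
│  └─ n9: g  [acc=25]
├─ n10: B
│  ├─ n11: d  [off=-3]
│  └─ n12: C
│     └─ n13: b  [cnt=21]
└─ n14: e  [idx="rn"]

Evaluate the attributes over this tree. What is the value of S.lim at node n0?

1. n2.tag = "uw"  ["uw"]
2. n3.acc = 10  [terminal]
3. n4.tag = -7  [-7]
4. n5.off = -6  [terminal]
5. n7.acc = 0  [terminal]
6. n6.lim = "nu"  ["nu"]
7. n6.pre = 1  [1]
8. n6.live = true  [g.acc > -1]
9. n6.wid = 16  [16]
10. n4.idx = 6  [len(S.lim) + 4]
11. n4.lim = 10  [len(S.lim) + 8]
12. n2.depth = "uwy"  [B.tag ++ "y"]
13. n8.acc = -4  [terminal]
14. n9.acc = 25  [terminal]
15. n1.lim = "up"  ["up"]
16. n1.pre = 9  [g₁.acc - 16]
17. n1.live = true  [g₁.acc == 25]
18. n1.wid = -7  [g₀.acc * 3 + 5]
19. n10.tag = "upn"  [S₁.lim ++ "n"]
20. n11.off = -3  [terminal]
21. n12.hot = 19  [d.off + 22]
22. n12.val = true  [d.off > -4]
23. n12.lim = 27  [d.off + 30]
24. n13.cnt = 21  [terminal]
25. n12.mk = true  [C.hot > 18]
26. n10.depth = "upn"  [if C.mk then B.tag else "p"]
27. n14.idx = "rn"  [terminal]
28. n0.lim = "upnp"  [B.depth ++ "p"]
29. n0.pre = 13  [S₁.pre + S₁.wid + 11]
30. n0.live = false  [S₁.live == false]
31. n0.wid = 8  [8]

"upnp"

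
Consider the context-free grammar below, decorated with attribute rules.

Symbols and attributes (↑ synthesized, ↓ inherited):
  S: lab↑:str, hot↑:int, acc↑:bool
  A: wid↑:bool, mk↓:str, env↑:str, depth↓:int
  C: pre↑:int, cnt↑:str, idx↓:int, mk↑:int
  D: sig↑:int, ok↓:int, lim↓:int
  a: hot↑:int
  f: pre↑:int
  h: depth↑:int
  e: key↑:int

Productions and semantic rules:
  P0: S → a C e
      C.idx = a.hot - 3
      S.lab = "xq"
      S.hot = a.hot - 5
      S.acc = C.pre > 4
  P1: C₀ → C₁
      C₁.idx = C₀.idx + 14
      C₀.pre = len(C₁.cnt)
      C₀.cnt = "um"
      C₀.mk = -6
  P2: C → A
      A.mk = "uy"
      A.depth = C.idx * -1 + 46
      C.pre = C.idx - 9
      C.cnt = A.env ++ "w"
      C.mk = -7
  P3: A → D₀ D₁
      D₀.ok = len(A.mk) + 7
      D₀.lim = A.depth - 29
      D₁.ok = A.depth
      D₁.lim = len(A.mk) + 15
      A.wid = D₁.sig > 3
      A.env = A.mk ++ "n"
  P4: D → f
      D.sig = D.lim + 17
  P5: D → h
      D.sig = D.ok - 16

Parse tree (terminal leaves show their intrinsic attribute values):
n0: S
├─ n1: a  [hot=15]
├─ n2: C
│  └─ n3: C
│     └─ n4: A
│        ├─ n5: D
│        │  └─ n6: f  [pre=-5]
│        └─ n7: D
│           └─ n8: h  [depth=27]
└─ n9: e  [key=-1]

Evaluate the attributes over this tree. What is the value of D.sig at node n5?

8

1. n1.hot = 15  [terminal]
2. n2.idx = 12  [a.hot - 3]
3. n3.idx = 26  [C₀.idx + 14]
4. n4.mk = "uy"  ["uy"]
5. n4.depth = 20  [C.idx * -1 + 46]
6. n5.ok = 9  [len(A.mk) + 7]
7. n5.lim = -9  [A.depth - 29]
8. n6.pre = -5  [terminal]
9. n5.sig = 8  [D.lim + 17]
10. n7.ok = 20  [A.depth]
11. n7.lim = 17  [len(A.mk) + 15]
12. n8.depth = 27  [terminal]
13. n7.sig = 4  [D.ok - 16]
14. n4.wid = true  [D₁.sig > 3]
15. n4.env = "uyn"  [A.mk ++ "n"]
16. n3.pre = 17  [C.idx - 9]
17. n3.cnt = "uynw"  [A.env ++ "w"]
18. n3.mk = -7  [-7]
19. n2.pre = 4  [len(C₁.cnt)]
20. n2.cnt = "um"  ["um"]
21. n2.mk = -6  [-6]
22. n9.key = -1  [terminal]
23. n0.lab = "xq"  ["xq"]
24. n0.hot = 10  [a.hot - 5]
25. n0.acc = false  [C.pre > 4]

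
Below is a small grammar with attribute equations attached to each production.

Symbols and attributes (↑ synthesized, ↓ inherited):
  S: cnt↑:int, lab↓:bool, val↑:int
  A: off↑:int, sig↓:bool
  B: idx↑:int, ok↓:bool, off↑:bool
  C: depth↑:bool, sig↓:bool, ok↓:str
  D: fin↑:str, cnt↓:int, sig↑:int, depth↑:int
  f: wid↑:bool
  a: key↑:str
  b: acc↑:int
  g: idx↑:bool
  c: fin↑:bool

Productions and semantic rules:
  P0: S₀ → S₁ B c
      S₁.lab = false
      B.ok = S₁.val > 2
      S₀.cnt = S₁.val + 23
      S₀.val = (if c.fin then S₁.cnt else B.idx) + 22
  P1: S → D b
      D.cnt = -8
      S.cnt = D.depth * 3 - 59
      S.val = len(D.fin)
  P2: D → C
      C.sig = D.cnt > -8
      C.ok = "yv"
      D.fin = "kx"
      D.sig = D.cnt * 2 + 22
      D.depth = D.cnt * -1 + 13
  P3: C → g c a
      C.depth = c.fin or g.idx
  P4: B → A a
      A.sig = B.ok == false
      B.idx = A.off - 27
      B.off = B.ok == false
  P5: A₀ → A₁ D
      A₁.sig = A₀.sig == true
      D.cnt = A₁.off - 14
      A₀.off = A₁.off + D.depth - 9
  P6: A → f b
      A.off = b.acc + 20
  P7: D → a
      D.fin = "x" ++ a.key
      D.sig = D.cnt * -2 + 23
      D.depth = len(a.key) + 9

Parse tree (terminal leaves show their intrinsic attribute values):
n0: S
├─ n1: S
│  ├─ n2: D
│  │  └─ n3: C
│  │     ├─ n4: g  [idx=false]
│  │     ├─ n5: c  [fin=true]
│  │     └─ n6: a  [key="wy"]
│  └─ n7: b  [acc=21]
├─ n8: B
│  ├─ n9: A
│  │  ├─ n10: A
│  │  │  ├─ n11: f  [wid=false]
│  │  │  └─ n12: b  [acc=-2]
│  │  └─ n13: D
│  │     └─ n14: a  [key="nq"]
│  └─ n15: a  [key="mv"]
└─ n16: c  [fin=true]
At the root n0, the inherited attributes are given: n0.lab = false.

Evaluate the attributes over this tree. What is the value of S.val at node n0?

1. n0.lab = false  [given at root]
2. n1.lab = false  [false]
3. n2.cnt = -8  [-8]
4. n3.sig = false  [D.cnt > -8]
5. n3.ok = "yv"  ["yv"]
6. n4.idx = false  [terminal]
7. n5.fin = true  [terminal]
8. n6.key = "wy"  [terminal]
9. n3.depth = true  [c.fin or g.idx]
10. n2.fin = "kx"  ["kx"]
11. n2.sig = 6  [D.cnt * 2 + 22]
12. n2.depth = 21  [D.cnt * -1 + 13]
13. n7.acc = 21  [terminal]
14. n1.cnt = 4  [D.depth * 3 - 59]
15. n1.val = 2  [len(D.fin)]
16. n8.ok = false  [S₁.val > 2]
17. n9.sig = true  [B.ok == false]
18. n10.sig = true  [A₀.sig == true]
19. n11.wid = false  [terminal]
20. n12.acc = -2  [terminal]
21. n10.off = 18  [b.acc + 20]
22. n13.cnt = 4  [A₁.off - 14]
23. n14.key = "nq"  [terminal]
24. n13.fin = "xnq"  ["x" ++ a.key]
25. n13.sig = 15  [D.cnt * -2 + 23]
26. n13.depth = 11  [len(a.key) + 9]
27. n9.off = 20  [A₁.off + D.depth - 9]
28. n15.key = "mv"  [terminal]
29. n8.idx = -7  [A.off - 27]
30. n8.off = true  [B.ok == false]
31. n16.fin = true  [terminal]
32. n0.cnt = 25  [S₁.val + 23]
33. n0.val = 26  [(if c.fin then S₁.cnt else B.idx) + 22]

26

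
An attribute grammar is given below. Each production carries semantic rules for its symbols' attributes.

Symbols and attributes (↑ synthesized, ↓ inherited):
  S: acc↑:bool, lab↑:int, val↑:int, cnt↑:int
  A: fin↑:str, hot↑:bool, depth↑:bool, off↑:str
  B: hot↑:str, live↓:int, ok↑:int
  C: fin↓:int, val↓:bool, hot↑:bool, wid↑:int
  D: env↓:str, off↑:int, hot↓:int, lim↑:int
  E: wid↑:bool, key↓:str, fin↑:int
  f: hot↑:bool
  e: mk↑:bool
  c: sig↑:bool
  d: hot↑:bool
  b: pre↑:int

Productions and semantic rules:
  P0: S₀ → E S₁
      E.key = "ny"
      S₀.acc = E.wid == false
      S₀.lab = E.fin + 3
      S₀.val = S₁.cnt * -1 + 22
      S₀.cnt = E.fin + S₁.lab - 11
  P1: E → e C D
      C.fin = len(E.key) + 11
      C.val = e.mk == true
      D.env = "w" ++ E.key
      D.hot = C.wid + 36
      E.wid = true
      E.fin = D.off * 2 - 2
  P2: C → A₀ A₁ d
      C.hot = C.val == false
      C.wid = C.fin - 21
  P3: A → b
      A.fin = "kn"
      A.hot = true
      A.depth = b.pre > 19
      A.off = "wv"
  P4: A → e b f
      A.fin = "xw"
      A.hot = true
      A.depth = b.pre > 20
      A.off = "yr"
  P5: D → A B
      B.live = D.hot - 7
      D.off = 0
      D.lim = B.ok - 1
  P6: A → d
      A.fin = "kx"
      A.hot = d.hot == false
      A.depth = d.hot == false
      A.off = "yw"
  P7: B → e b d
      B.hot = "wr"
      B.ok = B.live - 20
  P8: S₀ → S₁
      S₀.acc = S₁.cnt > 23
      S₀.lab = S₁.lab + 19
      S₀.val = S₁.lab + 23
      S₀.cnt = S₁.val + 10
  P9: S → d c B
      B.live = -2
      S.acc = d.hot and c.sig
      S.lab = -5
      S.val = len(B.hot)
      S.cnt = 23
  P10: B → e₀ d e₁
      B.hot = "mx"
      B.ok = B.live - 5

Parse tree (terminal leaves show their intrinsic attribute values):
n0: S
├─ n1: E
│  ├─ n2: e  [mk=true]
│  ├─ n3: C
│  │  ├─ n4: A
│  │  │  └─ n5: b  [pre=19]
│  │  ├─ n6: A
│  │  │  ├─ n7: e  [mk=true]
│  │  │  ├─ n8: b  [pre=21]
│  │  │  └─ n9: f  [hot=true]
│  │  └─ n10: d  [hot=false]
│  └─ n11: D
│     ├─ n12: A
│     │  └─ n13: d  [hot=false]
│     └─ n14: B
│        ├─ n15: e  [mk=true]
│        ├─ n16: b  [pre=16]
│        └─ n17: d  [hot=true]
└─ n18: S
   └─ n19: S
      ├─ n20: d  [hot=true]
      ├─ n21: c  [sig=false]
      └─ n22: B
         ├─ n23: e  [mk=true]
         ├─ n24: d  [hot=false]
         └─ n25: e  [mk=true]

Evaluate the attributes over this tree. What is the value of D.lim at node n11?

0

1. n1.key = "ny"  ["ny"]
2. n2.mk = true  [terminal]
3. n3.fin = 13  [len(E.key) + 11]
4. n3.val = true  [e.mk == true]
5. n5.pre = 19  [terminal]
6. n4.fin = "kn"  ["kn"]
7. n4.hot = true  [true]
8. n4.depth = false  [b.pre > 19]
9. n4.off = "wv"  ["wv"]
10. n7.mk = true  [terminal]
11. n8.pre = 21  [terminal]
12. n9.hot = true  [terminal]
13. n6.fin = "xw"  ["xw"]
14. n6.hot = true  [true]
15. n6.depth = true  [b.pre > 20]
16. n6.off = "yr"  ["yr"]
17. n10.hot = false  [terminal]
18. n3.hot = false  [C.val == false]
19. n3.wid = -8  [C.fin - 21]
20. n11.env = "wny"  ["w" ++ E.key]
21. n11.hot = 28  [C.wid + 36]
22. n13.hot = false  [terminal]
23. n12.fin = "kx"  ["kx"]
24. n12.hot = true  [d.hot == false]
25. n12.depth = true  [d.hot == false]
26. n12.off = "yw"  ["yw"]
27. n14.live = 21  [D.hot - 7]
28. n15.mk = true  [terminal]
29. n16.pre = 16  [terminal]
30. n17.hot = true  [terminal]
31. n14.hot = "wr"  ["wr"]
32. n14.ok = 1  [B.live - 20]
33. n11.off = 0  [0]
34. n11.lim = 0  [B.ok - 1]
35. n1.wid = true  [true]
36. n1.fin = -2  [D.off * 2 - 2]
37. n20.hot = true  [terminal]
38. n21.sig = false  [terminal]
39. n22.live = -2  [-2]
40. n23.mk = true  [terminal]
41. n24.hot = false  [terminal]
42. n25.mk = true  [terminal]
43. n22.hot = "mx"  ["mx"]
44. n22.ok = -7  [B.live - 5]
45. n19.acc = false  [d.hot and c.sig]
46. n19.lab = -5  [-5]
47. n19.val = 2  [len(B.hot)]
48. n19.cnt = 23  [23]
49. n18.acc = false  [S₁.cnt > 23]
50. n18.lab = 14  [S₁.lab + 19]
51. n18.val = 18  [S₁.lab + 23]
52. n18.cnt = 12  [S₁.val + 10]
53. n0.acc = false  [E.wid == false]
54. n0.lab = 1  [E.fin + 3]
55. n0.val = 10  [S₁.cnt * -1 + 22]
56. n0.cnt = 1  [E.fin + S₁.lab - 11]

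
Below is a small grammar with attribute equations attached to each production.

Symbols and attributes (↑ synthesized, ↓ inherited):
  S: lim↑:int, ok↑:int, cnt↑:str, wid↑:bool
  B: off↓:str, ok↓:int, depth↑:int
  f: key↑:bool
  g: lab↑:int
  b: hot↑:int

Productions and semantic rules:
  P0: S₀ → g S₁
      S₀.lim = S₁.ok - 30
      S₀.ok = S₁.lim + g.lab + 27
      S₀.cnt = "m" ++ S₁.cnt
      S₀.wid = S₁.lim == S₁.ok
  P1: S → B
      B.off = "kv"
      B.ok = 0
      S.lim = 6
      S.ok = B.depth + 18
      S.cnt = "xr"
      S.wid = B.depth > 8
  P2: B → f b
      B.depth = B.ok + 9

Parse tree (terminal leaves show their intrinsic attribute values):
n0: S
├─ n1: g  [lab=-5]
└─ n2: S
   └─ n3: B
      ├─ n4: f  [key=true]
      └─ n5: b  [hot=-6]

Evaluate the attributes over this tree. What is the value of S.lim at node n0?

1. n1.lab = -5  [terminal]
2. n3.off = "kv"  ["kv"]
3. n3.ok = 0  [0]
4. n4.key = true  [terminal]
5. n5.hot = -6  [terminal]
6. n3.depth = 9  [B.ok + 9]
7. n2.lim = 6  [6]
8. n2.ok = 27  [B.depth + 18]
9. n2.cnt = "xr"  ["xr"]
10. n2.wid = true  [B.depth > 8]
11. n0.lim = -3  [S₁.ok - 30]
12. n0.ok = 28  [S₁.lim + g.lab + 27]
13. n0.cnt = "mxr"  ["m" ++ S₁.cnt]
14. n0.wid = false  [S₁.lim == S₁.ok]

-3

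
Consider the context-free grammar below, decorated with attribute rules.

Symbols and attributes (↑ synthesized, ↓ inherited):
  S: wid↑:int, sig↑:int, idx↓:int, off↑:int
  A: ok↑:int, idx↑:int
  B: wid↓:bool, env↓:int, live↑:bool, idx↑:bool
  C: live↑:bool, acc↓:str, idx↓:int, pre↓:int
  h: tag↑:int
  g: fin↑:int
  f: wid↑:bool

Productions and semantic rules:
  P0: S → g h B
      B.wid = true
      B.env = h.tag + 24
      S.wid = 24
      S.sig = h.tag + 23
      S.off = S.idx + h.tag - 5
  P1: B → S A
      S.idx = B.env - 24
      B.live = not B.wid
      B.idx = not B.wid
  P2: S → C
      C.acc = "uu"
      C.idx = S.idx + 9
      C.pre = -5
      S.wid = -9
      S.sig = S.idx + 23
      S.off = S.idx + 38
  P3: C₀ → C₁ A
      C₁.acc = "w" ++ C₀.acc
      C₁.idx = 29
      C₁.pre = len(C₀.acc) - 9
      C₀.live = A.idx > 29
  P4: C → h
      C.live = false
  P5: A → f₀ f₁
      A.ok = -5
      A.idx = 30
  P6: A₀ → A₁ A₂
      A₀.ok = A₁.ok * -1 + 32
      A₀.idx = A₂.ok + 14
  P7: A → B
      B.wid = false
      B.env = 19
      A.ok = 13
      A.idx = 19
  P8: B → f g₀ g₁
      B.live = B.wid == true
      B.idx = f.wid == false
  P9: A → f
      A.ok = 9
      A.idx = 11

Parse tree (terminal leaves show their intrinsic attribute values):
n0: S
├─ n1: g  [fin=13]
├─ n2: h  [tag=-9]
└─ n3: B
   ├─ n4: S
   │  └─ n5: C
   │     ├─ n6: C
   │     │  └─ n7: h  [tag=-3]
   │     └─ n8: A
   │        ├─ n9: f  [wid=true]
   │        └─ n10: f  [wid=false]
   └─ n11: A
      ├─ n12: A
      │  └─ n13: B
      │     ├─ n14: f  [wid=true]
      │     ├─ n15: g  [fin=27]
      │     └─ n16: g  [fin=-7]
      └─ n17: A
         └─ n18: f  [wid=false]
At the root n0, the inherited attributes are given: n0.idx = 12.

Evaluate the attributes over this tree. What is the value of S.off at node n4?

1. n0.idx = 12  [given at root]
2. n1.fin = 13  [terminal]
3. n2.tag = -9  [terminal]
4. n3.wid = true  [true]
5. n3.env = 15  [h.tag + 24]
6. n4.idx = -9  [B.env - 24]
7. n5.acc = "uu"  ["uu"]
8. n5.idx = 0  [S.idx + 9]
9. n5.pre = -5  [-5]
10. n6.acc = "wuu"  ["w" ++ C₀.acc]
11. n6.idx = 29  [29]
12. n6.pre = -7  [len(C₀.acc) - 9]
13. n7.tag = -3  [terminal]
14. n6.live = false  [false]
15. n9.wid = true  [terminal]
16. n10.wid = false  [terminal]
17. n8.ok = -5  [-5]
18. n8.idx = 30  [30]
19. n5.live = true  [A.idx > 29]
20. n4.wid = -9  [-9]
21. n4.sig = 14  [S.idx + 23]
22. n4.off = 29  [S.idx + 38]
23. n13.wid = false  [false]
24. n13.env = 19  [19]
25. n14.wid = true  [terminal]
26. n15.fin = 27  [terminal]
27. n16.fin = -7  [terminal]
28. n13.live = false  [B.wid == true]
29. n13.idx = false  [f.wid == false]
30. n12.ok = 13  [13]
31. n12.idx = 19  [19]
32. n18.wid = false  [terminal]
33. n17.ok = 9  [9]
34. n17.idx = 11  [11]
35. n11.ok = 19  [A₁.ok * -1 + 32]
36. n11.idx = 23  [A₂.ok + 14]
37. n3.live = false  [not B.wid]
38. n3.idx = false  [not B.wid]
39. n0.wid = 24  [24]
40. n0.sig = 14  [h.tag + 23]
41. n0.off = -2  [S.idx + h.tag - 5]

29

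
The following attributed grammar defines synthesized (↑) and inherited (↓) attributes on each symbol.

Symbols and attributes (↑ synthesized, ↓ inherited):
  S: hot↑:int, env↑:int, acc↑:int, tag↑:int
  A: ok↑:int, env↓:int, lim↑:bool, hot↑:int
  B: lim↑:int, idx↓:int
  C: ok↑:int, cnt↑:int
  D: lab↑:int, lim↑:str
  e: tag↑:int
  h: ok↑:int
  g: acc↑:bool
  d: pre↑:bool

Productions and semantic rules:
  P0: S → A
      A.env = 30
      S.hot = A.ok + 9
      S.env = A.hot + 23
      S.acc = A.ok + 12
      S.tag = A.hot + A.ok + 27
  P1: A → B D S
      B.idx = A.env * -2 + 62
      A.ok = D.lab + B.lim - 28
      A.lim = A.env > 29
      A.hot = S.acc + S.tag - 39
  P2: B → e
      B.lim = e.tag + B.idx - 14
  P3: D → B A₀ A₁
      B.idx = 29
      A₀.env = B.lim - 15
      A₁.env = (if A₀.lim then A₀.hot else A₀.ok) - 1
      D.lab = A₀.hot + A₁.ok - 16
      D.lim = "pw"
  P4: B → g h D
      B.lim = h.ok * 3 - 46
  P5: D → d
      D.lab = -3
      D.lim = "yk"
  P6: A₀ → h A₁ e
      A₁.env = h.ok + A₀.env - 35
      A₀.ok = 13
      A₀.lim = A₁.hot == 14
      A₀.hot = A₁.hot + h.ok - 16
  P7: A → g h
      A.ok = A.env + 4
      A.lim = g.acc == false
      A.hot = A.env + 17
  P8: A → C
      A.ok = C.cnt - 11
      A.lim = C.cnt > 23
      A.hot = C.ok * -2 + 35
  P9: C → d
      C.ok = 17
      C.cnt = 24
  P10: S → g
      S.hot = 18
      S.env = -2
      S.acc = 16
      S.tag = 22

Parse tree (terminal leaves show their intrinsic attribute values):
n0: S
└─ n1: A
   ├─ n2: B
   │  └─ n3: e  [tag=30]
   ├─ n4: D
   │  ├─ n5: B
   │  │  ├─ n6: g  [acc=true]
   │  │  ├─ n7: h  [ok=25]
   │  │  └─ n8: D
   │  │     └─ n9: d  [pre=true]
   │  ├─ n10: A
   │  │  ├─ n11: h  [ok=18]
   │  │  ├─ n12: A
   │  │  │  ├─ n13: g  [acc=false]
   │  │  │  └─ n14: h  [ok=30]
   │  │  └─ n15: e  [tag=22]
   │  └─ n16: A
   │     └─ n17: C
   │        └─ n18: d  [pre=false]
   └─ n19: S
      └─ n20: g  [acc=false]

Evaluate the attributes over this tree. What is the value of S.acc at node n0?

1. n1.env = 30  [30]
2. n2.idx = 2  [A.env * -2 + 62]
3. n3.tag = 30  [terminal]
4. n2.lim = 18  [e.tag + B.idx - 14]
5. n5.idx = 29  [29]
6. n6.acc = true  [terminal]
7. n7.ok = 25  [terminal]
8. n9.pre = true  [terminal]
9. n8.lab = -3  [-3]
10. n8.lim = "yk"  ["yk"]
11. n5.lim = 29  [h.ok * 3 - 46]
12. n10.env = 14  [B.lim - 15]
13. n11.ok = 18  [terminal]
14. n12.env = -3  [h.ok + A₀.env - 35]
15. n13.acc = false  [terminal]
16. n14.ok = 30  [terminal]
17. n12.ok = 1  [A.env + 4]
18. n12.lim = true  [g.acc == false]
19. n12.hot = 14  [A.env + 17]
20. n15.tag = 22  [terminal]
21. n10.ok = 13  [13]
22. n10.lim = true  [A₁.hot == 14]
23. n10.hot = 16  [A₁.hot + h.ok - 16]
24. n16.env = 15  [(if A₀.lim then A₀.hot else A₀.ok) - 1]
25. n18.pre = false  [terminal]
26. n17.ok = 17  [17]
27. n17.cnt = 24  [24]
28. n16.ok = 13  [C.cnt - 11]
29. n16.lim = true  [C.cnt > 23]
30. n16.hot = 1  [C.ok * -2 + 35]
31. n4.lab = 13  [A₀.hot + A₁.ok - 16]
32. n4.lim = "pw"  ["pw"]
33. n20.acc = false  [terminal]
34. n19.hot = 18  [18]
35. n19.env = -2  [-2]
36. n19.acc = 16  [16]
37. n19.tag = 22  [22]
38. n1.ok = 3  [D.lab + B.lim - 28]
39. n1.lim = true  [A.env > 29]
40. n1.hot = -1  [S.acc + S.tag - 39]
41. n0.hot = 12  [A.ok + 9]
42. n0.env = 22  [A.hot + 23]
43. n0.acc = 15  [A.ok + 12]
44. n0.tag = 29  [A.hot + A.ok + 27]

15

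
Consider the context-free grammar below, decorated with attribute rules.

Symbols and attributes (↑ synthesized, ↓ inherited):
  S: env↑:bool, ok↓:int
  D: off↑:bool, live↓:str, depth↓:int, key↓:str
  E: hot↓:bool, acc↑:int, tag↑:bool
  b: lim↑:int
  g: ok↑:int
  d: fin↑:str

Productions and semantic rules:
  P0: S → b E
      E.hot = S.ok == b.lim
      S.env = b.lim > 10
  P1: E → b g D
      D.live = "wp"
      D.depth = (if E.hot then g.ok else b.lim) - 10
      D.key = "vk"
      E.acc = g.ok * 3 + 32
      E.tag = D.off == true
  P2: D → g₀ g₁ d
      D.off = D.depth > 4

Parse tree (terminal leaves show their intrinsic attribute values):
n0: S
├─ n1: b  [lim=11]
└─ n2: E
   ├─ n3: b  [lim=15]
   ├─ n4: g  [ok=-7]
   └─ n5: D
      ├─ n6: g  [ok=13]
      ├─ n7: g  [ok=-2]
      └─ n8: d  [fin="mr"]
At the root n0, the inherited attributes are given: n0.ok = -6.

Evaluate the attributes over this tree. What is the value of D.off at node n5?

1. n0.ok = -6  [given at root]
2. n1.lim = 11  [terminal]
3. n2.hot = false  [S.ok == b.lim]
4. n3.lim = 15  [terminal]
5. n4.ok = -7  [terminal]
6. n5.live = "wp"  ["wp"]
7. n5.depth = 5  [(if E.hot then g.ok else b.lim) - 10]
8. n5.key = "vk"  ["vk"]
9. n6.ok = 13  [terminal]
10. n7.ok = -2  [terminal]
11. n8.fin = "mr"  [terminal]
12. n5.off = true  [D.depth > 4]
13. n2.acc = 11  [g.ok * 3 + 32]
14. n2.tag = true  [D.off == true]
15. n0.env = true  [b.lim > 10]

true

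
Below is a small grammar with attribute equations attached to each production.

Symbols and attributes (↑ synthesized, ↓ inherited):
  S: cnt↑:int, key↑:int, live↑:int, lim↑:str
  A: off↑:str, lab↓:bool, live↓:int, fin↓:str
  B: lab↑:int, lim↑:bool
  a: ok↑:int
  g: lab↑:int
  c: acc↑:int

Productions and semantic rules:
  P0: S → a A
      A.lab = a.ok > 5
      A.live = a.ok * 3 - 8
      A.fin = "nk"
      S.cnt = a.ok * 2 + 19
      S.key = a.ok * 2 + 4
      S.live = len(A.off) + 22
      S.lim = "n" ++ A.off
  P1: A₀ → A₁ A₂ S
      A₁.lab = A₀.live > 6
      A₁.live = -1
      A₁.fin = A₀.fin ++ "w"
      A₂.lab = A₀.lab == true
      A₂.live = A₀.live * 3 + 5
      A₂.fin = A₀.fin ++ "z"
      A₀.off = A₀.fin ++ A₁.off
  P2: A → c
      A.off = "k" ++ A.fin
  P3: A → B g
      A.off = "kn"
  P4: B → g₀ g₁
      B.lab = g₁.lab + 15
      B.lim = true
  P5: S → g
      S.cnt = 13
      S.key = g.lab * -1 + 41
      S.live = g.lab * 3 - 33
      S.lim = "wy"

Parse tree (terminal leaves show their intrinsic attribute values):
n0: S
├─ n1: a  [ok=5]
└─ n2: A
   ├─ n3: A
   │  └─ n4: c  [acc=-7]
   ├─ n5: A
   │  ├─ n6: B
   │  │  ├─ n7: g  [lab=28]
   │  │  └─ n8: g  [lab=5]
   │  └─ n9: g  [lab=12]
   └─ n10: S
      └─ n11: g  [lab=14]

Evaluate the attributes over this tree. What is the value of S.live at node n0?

1. n1.ok = 5  [terminal]
2. n2.lab = false  [a.ok > 5]
3. n2.live = 7  [a.ok * 3 - 8]
4. n2.fin = "nk"  ["nk"]
5. n3.lab = true  [A₀.live > 6]
6. n3.live = -1  [-1]
7. n3.fin = "nkw"  [A₀.fin ++ "w"]
8. n4.acc = -7  [terminal]
9. n3.off = "knkw"  ["k" ++ A.fin]
10. n5.lab = false  [A₀.lab == true]
11. n5.live = 26  [A₀.live * 3 + 5]
12. n5.fin = "nkz"  [A₀.fin ++ "z"]
13. n7.lab = 28  [terminal]
14. n8.lab = 5  [terminal]
15. n6.lab = 20  [g₁.lab + 15]
16. n6.lim = true  [true]
17. n9.lab = 12  [terminal]
18. n5.off = "kn"  ["kn"]
19. n11.lab = 14  [terminal]
20. n10.cnt = 13  [13]
21. n10.key = 27  [g.lab * -1 + 41]
22. n10.live = 9  [g.lab * 3 - 33]
23. n10.lim = "wy"  ["wy"]
24. n2.off = "nkknkw"  [A₀.fin ++ A₁.off]
25. n0.cnt = 29  [a.ok * 2 + 19]
26. n0.key = 14  [a.ok * 2 + 4]
27. n0.live = 28  [len(A.off) + 22]
28. n0.lim = "nnkknkw"  ["n" ++ A.off]

28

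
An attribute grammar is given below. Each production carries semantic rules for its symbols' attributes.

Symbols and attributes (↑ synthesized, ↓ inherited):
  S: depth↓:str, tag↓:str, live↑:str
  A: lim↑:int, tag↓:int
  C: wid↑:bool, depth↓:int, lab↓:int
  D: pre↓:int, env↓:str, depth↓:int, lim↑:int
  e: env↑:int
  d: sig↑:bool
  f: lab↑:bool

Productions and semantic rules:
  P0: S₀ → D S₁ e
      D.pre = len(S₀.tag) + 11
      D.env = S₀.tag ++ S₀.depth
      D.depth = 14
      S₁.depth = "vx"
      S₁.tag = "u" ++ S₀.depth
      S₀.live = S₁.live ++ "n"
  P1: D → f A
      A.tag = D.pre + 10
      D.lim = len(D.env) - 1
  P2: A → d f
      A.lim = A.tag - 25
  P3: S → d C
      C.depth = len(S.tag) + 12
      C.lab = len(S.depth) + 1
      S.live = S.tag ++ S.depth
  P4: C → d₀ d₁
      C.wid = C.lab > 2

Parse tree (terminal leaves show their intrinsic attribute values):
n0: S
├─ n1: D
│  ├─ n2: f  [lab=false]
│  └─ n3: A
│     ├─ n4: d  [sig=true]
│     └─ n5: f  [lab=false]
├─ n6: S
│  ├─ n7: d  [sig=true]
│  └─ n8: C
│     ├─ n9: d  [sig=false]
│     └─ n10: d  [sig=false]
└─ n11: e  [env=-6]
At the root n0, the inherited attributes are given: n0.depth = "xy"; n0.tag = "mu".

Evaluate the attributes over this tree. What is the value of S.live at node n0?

1. n0.depth = "xy"  [given at root]
2. n0.tag = "mu"  [given at root]
3. n1.pre = 13  [len(S₀.tag) + 11]
4. n1.env = "muxy"  [S₀.tag ++ S₀.depth]
5. n1.depth = 14  [14]
6. n2.lab = false  [terminal]
7. n3.tag = 23  [D.pre + 10]
8. n4.sig = true  [terminal]
9. n5.lab = false  [terminal]
10. n3.lim = -2  [A.tag - 25]
11. n1.lim = 3  [len(D.env) - 1]
12. n6.depth = "vx"  ["vx"]
13. n6.tag = "uxy"  ["u" ++ S₀.depth]
14. n7.sig = true  [terminal]
15. n8.depth = 15  [len(S.tag) + 12]
16. n8.lab = 3  [len(S.depth) + 1]
17. n9.sig = false  [terminal]
18. n10.sig = false  [terminal]
19. n8.wid = true  [C.lab > 2]
20. n6.live = "uxyvx"  [S.tag ++ S.depth]
21. n11.env = -6  [terminal]
22. n0.live = "uxyvxn"  [S₁.live ++ "n"]

"uxyvxn"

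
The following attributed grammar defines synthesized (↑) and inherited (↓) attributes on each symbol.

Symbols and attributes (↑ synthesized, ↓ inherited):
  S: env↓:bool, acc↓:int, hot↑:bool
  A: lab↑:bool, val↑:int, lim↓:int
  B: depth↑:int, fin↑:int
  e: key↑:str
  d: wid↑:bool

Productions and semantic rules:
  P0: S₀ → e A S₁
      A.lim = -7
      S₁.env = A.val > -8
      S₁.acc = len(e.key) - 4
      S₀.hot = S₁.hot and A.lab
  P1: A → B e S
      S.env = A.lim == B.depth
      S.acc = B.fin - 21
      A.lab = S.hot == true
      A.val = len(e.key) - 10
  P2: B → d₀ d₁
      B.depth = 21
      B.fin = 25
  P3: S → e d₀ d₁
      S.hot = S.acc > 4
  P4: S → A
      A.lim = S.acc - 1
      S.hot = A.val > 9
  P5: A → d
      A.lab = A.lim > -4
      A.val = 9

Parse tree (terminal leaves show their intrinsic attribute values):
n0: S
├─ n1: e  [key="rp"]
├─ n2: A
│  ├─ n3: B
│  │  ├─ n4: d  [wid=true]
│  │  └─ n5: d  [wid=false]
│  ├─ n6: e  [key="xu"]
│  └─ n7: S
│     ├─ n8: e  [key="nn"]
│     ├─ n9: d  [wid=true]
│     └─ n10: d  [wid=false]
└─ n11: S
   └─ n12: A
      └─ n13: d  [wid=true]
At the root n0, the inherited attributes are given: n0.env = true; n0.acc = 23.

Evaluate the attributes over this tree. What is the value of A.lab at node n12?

true

1. n0.env = true  [given at root]
2. n0.acc = 23  [given at root]
3. n1.key = "rp"  [terminal]
4. n2.lim = -7  [-7]
5. n4.wid = true  [terminal]
6. n5.wid = false  [terminal]
7. n3.depth = 21  [21]
8. n3.fin = 25  [25]
9. n6.key = "xu"  [terminal]
10. n7.env = false  [A.lim == B.depth]
11. n7.acc = 4  [B.fin - 21]
12. n8.key = "nn"  [terminal]
13. n9.wid = true  [terminal]
14. n10.wid = false  [terminal]
15. n7.hot = false  [S.acc > 4]
16. n2.lab = false  [S.hot == true]
17. n2.val = -8  [len(e.key) - 10]
18. n11.env = false  [A.val > -8]
19. n11.acc = -2  [len(e.key) - 4]
20. n12.lim = -3  [S.acc - 1]
21. n13.wid = true  [terminal]
22. n12.lab = true  [A.lim > -4]
23. n12.val = 9  [9]
24. n11.hot = false  [A.val > 9]
25. n0.hot = false  [S₁.hot and A.lab]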